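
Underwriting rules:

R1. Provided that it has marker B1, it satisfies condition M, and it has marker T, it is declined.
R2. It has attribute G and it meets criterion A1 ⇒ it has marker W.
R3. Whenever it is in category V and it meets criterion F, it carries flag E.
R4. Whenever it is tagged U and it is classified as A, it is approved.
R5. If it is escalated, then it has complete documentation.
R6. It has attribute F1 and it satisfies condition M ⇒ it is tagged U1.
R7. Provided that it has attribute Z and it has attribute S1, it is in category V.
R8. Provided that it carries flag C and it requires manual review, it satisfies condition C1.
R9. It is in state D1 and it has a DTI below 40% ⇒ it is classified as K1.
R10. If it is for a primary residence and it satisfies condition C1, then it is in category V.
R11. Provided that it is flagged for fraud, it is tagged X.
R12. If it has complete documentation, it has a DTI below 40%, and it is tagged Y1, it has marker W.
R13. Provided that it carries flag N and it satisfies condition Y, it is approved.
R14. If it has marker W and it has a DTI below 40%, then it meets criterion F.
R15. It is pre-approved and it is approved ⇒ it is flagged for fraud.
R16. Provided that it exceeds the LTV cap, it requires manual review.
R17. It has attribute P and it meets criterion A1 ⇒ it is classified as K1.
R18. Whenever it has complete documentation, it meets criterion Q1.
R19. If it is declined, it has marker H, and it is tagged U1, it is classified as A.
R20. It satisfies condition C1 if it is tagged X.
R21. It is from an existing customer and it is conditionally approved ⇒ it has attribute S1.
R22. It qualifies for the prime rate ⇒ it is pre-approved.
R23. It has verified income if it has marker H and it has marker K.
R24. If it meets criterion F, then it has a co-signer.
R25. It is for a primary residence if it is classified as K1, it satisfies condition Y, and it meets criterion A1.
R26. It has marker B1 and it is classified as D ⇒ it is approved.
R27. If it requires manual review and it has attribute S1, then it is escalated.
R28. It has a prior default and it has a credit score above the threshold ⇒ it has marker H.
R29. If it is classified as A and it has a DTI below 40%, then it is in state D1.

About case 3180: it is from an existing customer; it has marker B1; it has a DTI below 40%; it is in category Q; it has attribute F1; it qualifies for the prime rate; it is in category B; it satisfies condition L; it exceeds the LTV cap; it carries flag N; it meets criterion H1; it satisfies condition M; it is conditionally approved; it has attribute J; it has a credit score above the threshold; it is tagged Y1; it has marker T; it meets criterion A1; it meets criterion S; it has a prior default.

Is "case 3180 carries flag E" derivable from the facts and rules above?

No

Forward chaining from the given facts derives: is declined, is tagged U1, requires manual review, has attribute S1, is pre-approved, is escalated, has marker H, has complete documentation, has marker W, meets criterion F, meets criterion Q1, is classified as A, has a co-signer, is in state D1, is classified as K1.
The only rule concluding "it carries flag E" is R3, which needs "it is in category V"; that is never established.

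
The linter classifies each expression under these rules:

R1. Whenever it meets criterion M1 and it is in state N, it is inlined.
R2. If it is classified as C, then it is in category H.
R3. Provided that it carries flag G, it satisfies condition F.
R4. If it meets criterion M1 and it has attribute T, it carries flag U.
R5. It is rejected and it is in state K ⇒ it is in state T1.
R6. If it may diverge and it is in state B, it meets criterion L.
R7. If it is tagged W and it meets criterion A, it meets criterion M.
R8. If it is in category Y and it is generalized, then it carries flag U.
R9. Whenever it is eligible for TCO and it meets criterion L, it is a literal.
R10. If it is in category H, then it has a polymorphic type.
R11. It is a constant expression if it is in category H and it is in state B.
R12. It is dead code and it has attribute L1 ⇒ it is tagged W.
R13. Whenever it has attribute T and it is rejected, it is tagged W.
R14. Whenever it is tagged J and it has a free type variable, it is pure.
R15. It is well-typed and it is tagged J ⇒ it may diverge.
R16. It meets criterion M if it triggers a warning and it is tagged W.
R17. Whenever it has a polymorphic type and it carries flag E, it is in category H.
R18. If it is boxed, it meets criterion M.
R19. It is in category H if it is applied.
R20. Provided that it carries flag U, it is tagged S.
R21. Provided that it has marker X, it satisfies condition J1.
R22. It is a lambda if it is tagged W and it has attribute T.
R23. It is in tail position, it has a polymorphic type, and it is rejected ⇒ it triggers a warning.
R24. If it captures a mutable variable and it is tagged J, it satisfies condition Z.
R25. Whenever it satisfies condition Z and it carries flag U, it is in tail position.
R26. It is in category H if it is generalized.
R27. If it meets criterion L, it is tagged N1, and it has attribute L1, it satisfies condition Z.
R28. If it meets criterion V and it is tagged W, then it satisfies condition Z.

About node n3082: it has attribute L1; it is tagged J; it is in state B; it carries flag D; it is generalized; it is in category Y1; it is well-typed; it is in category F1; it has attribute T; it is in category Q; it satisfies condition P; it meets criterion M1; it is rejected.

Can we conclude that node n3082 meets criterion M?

No

Forward chaining from the given facts derives: carries flag U, is tagged W, may diverge, is tagged S, is a lambda, is in category H, meets criterion L, has a polymorphic type, is a constant expression.
Rules concluding "it meets criterion M": R7 needs "it meets criterion A"; R16 needs "it triggers a warning"; R18 needs "it is boxed" — none of these are established.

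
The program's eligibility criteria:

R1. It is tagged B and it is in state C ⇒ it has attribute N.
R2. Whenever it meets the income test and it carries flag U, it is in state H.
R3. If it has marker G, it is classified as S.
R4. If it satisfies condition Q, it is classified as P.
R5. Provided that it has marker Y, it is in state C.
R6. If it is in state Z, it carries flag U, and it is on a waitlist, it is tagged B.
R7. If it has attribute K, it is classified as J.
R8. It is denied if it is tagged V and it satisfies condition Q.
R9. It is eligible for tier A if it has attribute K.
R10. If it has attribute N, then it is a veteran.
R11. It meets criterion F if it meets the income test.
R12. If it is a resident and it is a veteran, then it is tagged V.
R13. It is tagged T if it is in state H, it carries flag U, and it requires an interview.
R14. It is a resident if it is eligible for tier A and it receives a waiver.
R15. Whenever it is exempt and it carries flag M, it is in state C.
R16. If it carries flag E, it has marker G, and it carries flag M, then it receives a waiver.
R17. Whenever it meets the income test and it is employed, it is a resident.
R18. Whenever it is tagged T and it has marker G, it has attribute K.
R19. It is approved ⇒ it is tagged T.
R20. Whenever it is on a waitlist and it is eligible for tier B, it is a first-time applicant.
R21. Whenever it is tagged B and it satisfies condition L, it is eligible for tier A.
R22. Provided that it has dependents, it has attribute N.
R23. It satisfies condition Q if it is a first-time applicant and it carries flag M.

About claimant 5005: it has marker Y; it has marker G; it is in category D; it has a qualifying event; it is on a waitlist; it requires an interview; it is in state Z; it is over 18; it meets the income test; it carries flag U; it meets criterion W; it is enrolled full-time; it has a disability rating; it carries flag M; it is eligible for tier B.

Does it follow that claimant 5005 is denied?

No

Forward chaining from the given facts derives: is in state H, is classified as S, is in state C, is tagged B, meets criterion F, is tagged T, has attribute K, is a first-time applicant, satisfies condition Q, has attribute N, is classified as P, is classified as J, is eligible for tier A, is a veteran.
The only rule concluding "it is denied" is R8, which needs "it is tagged V"; that is never established.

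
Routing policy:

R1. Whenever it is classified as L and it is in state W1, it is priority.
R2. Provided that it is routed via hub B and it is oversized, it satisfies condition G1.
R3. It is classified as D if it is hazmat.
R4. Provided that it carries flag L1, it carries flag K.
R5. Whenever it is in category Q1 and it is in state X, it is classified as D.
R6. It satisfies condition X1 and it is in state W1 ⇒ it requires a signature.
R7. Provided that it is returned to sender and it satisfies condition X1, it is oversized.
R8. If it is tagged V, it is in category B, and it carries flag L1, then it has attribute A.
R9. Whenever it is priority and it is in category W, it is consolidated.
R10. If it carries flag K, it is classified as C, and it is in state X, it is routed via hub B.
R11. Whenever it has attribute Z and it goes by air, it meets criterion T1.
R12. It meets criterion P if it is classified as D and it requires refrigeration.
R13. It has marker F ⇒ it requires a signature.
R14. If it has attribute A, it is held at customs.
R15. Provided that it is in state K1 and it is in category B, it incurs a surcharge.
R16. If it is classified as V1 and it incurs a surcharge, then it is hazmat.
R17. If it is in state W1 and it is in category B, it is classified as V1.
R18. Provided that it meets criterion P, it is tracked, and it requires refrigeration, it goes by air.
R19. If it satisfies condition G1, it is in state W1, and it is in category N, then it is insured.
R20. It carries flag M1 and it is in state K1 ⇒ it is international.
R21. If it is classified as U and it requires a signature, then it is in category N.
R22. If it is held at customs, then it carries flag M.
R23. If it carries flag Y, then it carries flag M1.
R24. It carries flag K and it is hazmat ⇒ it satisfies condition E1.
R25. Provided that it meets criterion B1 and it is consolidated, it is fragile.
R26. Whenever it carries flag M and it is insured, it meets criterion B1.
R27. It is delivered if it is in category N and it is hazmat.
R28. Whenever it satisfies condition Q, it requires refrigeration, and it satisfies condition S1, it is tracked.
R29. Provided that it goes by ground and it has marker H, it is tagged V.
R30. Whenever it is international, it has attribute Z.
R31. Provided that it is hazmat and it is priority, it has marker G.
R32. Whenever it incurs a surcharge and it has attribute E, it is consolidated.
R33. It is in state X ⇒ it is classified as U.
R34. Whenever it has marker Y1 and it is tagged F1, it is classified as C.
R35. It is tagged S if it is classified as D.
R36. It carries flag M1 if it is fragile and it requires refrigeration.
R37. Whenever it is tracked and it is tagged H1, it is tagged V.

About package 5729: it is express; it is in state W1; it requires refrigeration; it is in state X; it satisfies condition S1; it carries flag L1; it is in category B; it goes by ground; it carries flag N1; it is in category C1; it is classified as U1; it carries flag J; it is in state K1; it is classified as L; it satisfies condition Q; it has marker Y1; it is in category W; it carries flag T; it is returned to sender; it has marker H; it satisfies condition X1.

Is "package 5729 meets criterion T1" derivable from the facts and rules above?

No

Forward chaining from the given facts derives: is priority, carries flag K, requires a signature, is oversized, is consolidated, incurs a surcharge, is classified as V1, is tracked, is tagged V, is classified as U, has attribute A, is held at customs, is hazmat, is in category N, carries flag M, satisfies condition E1, is delivered, has marker G, is classified as D, meets criterion P, goes by air, is tagged S.
The only rule concluding "it meets criterion T1" is R11, which needs "it has attribute Z"; that is never established.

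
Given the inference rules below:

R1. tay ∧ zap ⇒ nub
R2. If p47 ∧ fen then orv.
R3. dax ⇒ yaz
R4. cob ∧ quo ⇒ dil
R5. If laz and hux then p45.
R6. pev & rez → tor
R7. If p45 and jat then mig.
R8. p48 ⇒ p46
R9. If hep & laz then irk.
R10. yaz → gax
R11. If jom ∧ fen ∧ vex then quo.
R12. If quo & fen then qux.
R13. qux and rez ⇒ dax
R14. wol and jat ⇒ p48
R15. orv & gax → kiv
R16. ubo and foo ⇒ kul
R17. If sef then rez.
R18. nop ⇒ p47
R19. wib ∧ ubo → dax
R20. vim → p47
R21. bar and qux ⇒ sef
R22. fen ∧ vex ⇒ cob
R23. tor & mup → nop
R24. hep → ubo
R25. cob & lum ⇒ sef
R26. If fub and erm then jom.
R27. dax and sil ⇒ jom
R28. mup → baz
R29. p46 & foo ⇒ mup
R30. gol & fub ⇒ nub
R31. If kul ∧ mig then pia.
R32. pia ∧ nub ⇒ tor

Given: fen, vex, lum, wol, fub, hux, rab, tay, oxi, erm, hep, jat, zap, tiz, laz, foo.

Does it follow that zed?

Forward chaining from the given facts derives: nub, p45, mig, irk, p48, cob, ubo, sef, jom, p46, quo, qux, kul, rez, mup, pia, tor, dil, dax, nop, baz, yaz, gax, p47, orv, kiv.
No rule has zed as its conclusion, and it is not among the given facts.

No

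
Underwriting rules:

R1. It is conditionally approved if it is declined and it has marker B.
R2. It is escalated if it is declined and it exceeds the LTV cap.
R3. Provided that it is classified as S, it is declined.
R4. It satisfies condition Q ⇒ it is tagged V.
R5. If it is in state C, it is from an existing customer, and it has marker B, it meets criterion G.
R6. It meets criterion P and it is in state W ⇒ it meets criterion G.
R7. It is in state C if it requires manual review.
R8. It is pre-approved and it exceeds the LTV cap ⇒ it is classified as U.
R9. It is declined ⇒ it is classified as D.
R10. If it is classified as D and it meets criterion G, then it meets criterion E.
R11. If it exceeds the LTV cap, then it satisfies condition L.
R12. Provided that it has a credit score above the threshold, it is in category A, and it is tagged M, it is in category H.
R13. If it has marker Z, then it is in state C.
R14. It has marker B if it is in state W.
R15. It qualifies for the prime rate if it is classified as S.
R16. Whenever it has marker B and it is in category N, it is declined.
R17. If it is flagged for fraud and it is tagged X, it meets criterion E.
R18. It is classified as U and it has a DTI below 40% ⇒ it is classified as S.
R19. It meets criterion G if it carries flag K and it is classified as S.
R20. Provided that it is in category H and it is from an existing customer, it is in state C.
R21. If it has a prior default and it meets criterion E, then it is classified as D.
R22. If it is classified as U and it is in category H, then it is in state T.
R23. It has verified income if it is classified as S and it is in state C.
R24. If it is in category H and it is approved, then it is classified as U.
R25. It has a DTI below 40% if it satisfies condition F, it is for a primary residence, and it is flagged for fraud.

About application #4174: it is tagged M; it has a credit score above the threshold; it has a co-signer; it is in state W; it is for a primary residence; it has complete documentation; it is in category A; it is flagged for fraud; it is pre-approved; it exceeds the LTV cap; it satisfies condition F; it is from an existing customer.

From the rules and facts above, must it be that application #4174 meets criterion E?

By R8 (it is pre-approved, it exceeds the LTV cap): it is classified as U.
By R12 (it has a credit score above the threshold, it is in category A, it is tagged M): it is in category H.
By R14 (it is in state W): it has marker B.
By R20 (it is in category H, it is from an existing customer): it is in state C.
By R25 (it satisfies condition F, it is for a primary residence, it is flagged for fraud): it has a DTI below 40%.
By R5 (it is in state C, it is from an existing customer, it has marker B): it meets criterion G.
By R18 (it is classified as U, it has a DTI below 40%): it is classified as S.
By R3 (it is classified as S): it is declined.
By R9 (it is declined): it is classified as D.
By R10 (it is classified as D, it meets criterion G): it meets criterion E.

Yes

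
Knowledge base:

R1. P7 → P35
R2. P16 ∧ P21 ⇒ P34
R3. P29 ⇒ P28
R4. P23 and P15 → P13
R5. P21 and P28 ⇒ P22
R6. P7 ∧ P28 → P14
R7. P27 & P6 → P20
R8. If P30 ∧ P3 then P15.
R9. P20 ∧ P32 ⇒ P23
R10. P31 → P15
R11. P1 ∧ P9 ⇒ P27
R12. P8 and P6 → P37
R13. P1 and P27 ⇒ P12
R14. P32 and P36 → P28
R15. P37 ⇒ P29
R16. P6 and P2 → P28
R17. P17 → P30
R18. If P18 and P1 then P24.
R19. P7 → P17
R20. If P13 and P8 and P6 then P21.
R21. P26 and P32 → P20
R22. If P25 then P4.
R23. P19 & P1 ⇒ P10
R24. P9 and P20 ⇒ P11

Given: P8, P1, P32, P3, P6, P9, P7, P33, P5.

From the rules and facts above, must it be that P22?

Yes

P27  (by R11: P1, P9)
P37  (by R12: P8, P6)
P29  (by R15: P37)
P17  (by R19: P7)
P28  (by R3: P29)
P20  (by R7: P27, P6)
P23  (by R9: P20, P32)
P30  (by R17: P17)
P15  (by R8: P30, P3)
P13  (by R4: P23, P15)
P21  (by R20: P13, P8, P6)
P22  (by R5: P21, P28)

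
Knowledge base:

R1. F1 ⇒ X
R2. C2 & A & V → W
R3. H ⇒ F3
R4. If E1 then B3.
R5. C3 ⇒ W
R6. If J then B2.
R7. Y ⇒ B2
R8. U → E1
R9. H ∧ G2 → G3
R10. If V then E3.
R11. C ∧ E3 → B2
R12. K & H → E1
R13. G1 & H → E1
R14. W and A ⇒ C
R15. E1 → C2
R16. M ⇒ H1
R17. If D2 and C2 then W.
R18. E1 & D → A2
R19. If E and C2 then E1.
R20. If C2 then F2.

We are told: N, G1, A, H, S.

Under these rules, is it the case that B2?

Forward chaining from the given facts derives: F3, E1, C2, F2, B3.
Rules concluding B2: R6 needs J; R7 needs Y; R11 needs C — none of these are established.

No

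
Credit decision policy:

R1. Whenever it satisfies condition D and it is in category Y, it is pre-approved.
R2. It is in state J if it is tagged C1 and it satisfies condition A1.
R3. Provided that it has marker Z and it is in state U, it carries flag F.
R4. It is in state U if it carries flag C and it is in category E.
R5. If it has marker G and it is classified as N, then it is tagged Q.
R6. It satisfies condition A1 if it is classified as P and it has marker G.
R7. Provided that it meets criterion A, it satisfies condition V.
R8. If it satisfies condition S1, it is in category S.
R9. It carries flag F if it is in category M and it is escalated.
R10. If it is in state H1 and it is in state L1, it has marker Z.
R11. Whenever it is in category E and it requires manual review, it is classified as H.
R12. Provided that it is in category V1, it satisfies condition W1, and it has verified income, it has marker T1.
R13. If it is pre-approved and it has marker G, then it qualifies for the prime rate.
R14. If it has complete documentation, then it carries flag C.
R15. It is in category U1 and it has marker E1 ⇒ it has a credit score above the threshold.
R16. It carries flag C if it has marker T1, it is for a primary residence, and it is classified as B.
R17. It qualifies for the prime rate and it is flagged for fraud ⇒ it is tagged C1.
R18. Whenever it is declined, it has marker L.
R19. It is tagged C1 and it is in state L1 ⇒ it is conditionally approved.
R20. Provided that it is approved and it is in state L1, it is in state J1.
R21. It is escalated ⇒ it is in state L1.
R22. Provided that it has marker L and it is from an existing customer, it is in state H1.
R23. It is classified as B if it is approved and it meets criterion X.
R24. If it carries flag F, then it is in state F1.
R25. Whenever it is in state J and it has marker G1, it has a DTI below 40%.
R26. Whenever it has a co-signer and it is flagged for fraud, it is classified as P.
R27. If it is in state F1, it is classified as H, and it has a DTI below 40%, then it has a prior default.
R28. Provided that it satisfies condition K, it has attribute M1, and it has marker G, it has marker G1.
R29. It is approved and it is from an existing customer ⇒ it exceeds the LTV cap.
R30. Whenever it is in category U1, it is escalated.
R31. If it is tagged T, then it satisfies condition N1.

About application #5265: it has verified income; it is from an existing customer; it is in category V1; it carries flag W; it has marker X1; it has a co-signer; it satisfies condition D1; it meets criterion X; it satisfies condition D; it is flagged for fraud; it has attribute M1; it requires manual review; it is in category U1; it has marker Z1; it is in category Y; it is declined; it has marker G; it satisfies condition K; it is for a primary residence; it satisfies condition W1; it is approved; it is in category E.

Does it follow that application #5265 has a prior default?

By R1 (it satisfies condition D, it is in category Y): it is pre-approved.
By R11 (it is in category E, it requires manual review): it is classified as H.
By R12 (it is in category V1, it satisfies condition W1, it has verified income): it has marker T1.
By R13 (it is pre-approved, it has marker G): it qualifies for the prime rate.
By R17 (it qualifies for the prime rate, it is flagged for fraud): it is tagged C1.
By R18 (it is declined): it has marker L.
By R22 (it has marker L, it is from an existing customer): it is in state H1.
By R23 (it is approved, it meets criterion X): it is classified as B.
By R26 (it has a co-signer, it is flagged for fraud): it is classified as P.
By R28 (it satisfies condition K, it has attribute M1, it has marker G): it has marker G1.
By R30 (it is in category U1): it is escalated.
By R6 (it is classified as P, it has marker G): it satisfies condition A1.
By R16 (it has marker T1, it is for a primary residence, it is classified as B): it carries flag C.
By R21 (it is escalated): it is in state L1.
By R2 (it is tagged C1, it satisfies condition A1): it is in state J.
By R4 (it carries flag C, it is in category E): it is in state U.
By R10 (it is in state H1, it is in state L1): it has marker Z.
By R25 (it is in state J, it has marker G1): it has a DTI below 40%.
By R3 (it has marker Z, it is in state U): it carries flag F.
By R24 (it carries flag F): it is in state F1.
By R27 (it is in state F1, it is classified as H, it has a DTI below 40%): it has a prior default.

Yes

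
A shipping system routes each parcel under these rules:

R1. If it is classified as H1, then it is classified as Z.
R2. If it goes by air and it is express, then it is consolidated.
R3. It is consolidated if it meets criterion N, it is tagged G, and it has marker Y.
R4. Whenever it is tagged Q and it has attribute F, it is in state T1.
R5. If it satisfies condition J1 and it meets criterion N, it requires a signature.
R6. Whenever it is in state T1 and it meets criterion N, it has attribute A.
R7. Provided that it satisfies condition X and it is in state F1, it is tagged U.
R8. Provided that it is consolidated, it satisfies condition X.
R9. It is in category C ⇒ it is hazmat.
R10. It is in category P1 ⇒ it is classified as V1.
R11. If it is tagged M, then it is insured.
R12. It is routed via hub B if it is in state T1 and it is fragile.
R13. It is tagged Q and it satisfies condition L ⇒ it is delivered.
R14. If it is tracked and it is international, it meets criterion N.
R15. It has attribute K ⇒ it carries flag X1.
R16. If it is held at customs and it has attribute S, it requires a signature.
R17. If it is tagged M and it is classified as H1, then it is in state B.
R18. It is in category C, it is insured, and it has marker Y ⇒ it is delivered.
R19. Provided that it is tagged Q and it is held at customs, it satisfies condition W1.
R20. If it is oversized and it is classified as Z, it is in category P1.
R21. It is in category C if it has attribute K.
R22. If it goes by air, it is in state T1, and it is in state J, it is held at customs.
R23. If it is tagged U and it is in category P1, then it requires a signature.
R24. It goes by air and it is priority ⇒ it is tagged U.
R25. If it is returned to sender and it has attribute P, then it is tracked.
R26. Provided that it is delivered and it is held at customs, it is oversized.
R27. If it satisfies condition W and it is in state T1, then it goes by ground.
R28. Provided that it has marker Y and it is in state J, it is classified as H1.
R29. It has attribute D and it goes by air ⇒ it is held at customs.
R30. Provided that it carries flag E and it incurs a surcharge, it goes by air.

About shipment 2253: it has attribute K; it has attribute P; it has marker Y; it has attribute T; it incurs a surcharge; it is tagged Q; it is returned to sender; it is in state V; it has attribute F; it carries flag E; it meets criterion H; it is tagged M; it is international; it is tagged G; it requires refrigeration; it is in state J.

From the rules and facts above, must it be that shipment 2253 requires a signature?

Forward chaining from the given facts derives: is in state T1, is insured, carries flag X1, is in category C, is tracked, is classified as H1, goes by air, is classified as Z, is hazmat, meets criterion N, is in state B, is delivered, is held at customs, is oversized, is consolidated, has attribute A, satisfies condition X, satisfies condition W1, is in category P1, is classified as V1.
Rules concluding "it requires a signature": R5 needs "it satisfies condition J1"; R16 needs "it has attribute S"; R23 needs "it is tagged U" — none of these are established.

No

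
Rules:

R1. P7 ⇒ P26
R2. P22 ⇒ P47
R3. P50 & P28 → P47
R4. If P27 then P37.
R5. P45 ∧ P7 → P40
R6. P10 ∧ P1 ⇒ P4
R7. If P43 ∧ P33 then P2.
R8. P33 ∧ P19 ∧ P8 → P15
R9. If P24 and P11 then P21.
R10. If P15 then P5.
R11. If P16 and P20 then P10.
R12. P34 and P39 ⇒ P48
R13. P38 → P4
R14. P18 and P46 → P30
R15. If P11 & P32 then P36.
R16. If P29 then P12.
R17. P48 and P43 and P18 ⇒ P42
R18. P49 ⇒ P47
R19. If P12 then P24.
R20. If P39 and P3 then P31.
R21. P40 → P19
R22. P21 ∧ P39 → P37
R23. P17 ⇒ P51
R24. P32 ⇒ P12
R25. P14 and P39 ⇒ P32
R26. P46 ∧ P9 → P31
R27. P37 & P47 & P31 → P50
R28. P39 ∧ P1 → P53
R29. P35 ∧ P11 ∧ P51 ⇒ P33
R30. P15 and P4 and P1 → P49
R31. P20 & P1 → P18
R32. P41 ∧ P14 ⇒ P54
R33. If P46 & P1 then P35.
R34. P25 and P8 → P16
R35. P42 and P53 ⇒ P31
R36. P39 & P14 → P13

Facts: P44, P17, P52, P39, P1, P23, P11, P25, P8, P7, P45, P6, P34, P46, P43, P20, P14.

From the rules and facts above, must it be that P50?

P40  (by R5: P45, P7)
P48  (by R12: P34, P39)
P19  (by R21: P40)
P51  (by R23: P17)
P32  (by R25: P14, P39)
P53  (by R28: P39, P1)
P18  (by R31: P20, P1)
P35  (by R33: P46, P1)
P16  (by R34: P25, P8)
P10  (by R11: P16, P20)
P42  (by R17: P48, P43, P18)
P12  (by R24: P32)
P33  (by R29: P35, P11, P51)
P31  (by R35: P42, P53)
P4  (by R6: P10, P1)
P15  (by R8: P33, P19, P8)
P24  (by R19: P12)
P49  (by R30: P15, P4, P1)
P21  (by R9: P24, P11)
P47  (by R18: P49)
P37  (by R22: P21, P39)
P50  (by R27: P37, P47, P31)

Yes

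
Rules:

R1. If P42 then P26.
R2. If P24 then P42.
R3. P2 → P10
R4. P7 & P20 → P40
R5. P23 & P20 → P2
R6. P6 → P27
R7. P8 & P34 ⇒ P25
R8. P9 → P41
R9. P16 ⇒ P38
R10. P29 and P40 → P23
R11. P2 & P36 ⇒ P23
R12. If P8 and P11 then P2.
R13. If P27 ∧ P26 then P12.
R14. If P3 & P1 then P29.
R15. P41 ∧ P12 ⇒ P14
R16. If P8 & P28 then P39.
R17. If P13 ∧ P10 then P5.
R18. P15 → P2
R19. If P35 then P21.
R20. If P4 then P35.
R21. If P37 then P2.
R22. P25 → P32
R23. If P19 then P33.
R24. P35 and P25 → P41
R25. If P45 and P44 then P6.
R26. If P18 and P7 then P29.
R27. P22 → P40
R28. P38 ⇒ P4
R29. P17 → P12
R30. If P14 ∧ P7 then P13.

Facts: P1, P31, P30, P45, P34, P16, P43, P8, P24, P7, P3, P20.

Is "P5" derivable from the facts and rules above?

Forward chaining from the given facts derives: P42, P40, P25, P38, P29, P32, P4, P26, P23, P35, P41, P2, P21, P10.
The only rule concluding P5 is R17, which needs P13; that is never established.

No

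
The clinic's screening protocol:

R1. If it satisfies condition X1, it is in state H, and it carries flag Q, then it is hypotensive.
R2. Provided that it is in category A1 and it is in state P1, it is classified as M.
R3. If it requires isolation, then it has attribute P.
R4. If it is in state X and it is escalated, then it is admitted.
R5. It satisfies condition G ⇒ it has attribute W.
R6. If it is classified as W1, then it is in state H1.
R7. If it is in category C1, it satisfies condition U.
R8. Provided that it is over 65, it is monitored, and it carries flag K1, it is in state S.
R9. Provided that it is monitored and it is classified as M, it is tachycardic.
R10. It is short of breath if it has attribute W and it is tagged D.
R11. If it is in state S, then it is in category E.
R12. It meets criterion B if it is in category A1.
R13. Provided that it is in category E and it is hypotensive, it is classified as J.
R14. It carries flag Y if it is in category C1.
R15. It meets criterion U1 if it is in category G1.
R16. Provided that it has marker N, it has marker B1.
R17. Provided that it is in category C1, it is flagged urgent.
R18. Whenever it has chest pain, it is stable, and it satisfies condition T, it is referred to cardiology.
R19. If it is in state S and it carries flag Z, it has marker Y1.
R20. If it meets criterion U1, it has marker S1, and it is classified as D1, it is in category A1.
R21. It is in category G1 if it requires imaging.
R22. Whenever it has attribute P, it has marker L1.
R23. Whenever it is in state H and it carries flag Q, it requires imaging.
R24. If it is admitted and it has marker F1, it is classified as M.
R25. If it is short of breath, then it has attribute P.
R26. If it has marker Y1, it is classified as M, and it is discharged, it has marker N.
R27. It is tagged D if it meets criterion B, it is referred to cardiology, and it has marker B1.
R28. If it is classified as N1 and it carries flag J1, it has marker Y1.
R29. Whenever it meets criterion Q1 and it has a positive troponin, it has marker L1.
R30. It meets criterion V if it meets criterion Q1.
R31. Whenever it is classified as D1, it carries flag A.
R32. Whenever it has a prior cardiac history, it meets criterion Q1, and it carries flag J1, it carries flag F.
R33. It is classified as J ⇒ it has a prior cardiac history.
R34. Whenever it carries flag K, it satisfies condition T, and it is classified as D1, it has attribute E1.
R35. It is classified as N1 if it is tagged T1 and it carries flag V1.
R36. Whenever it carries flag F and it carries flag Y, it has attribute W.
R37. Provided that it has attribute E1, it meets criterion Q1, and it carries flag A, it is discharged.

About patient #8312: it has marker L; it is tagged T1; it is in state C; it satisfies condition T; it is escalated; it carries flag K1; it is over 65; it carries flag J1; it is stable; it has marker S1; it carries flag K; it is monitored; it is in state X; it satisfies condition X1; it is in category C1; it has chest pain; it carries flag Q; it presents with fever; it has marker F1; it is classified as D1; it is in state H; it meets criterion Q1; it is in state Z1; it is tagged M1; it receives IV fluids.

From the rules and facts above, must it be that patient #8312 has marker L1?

Forward chaining from the given facts derives: is hypotensive, is admitted, satisfies condition U, is in state S, is in category E, is classified as J, carries flag Y, is flagged urgent, is referred to cardiology, requires imaging, is classified as M, meets criterion V, carries flag A, has a prior cardiac history, has attribute E1, is discharged, is tachycardic, is in category G1, carries flag F, has attribute W, meets criterion U1, is in category A1, meets criterion B.
Rules concluding "it has marker L1": R22 needs "it has attribute P"; R29 needs "it has a positive troponin" — none of these are established.

No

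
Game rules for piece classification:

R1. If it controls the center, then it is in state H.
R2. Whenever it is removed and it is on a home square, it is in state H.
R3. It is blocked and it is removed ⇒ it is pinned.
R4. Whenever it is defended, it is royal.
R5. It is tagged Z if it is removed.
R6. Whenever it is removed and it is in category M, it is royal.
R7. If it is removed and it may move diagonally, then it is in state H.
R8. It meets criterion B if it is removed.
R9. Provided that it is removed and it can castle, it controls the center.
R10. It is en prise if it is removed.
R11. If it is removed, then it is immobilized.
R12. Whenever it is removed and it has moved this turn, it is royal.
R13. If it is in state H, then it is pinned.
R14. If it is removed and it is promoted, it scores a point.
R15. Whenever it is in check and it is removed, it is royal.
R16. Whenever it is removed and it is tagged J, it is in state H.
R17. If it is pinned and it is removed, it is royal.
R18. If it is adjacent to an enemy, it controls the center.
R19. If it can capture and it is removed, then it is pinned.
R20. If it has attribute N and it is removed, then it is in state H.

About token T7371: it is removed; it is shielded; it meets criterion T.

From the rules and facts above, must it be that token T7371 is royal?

Forward chaining from the given facts derives: is tagged Z, meets criterion B, is en prise, is immobilized.
Rules concluding "it is royal": R4 needs "it is defended"; R6 needs "it is in category M"; R12 needs "it has moved this turn"; R15 needs "it is in check"; R17 needs "it is pinned" — none of these are established.

No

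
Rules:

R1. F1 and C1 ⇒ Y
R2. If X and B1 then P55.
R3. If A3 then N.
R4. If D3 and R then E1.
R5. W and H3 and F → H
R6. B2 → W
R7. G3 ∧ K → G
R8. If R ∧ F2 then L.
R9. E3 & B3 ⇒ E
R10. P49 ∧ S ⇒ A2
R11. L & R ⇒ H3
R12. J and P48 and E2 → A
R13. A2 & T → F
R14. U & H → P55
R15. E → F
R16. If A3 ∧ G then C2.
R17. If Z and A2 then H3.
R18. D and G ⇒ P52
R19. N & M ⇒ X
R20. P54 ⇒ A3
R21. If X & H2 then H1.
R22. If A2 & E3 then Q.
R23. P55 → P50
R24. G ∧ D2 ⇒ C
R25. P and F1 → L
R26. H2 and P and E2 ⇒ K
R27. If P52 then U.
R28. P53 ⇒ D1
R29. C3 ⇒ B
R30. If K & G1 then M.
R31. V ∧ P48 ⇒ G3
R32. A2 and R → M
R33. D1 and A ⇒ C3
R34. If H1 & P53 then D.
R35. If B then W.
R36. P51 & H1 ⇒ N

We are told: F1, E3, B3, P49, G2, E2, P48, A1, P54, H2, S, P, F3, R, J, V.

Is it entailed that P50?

Forward chaining from the given facts derives: E, A2, A, F, A3, Q, L, K, G3, M, N, G, H3, C2, X, H1.
The only rule concluding P50 is R23, which needs P55; that is never established.

No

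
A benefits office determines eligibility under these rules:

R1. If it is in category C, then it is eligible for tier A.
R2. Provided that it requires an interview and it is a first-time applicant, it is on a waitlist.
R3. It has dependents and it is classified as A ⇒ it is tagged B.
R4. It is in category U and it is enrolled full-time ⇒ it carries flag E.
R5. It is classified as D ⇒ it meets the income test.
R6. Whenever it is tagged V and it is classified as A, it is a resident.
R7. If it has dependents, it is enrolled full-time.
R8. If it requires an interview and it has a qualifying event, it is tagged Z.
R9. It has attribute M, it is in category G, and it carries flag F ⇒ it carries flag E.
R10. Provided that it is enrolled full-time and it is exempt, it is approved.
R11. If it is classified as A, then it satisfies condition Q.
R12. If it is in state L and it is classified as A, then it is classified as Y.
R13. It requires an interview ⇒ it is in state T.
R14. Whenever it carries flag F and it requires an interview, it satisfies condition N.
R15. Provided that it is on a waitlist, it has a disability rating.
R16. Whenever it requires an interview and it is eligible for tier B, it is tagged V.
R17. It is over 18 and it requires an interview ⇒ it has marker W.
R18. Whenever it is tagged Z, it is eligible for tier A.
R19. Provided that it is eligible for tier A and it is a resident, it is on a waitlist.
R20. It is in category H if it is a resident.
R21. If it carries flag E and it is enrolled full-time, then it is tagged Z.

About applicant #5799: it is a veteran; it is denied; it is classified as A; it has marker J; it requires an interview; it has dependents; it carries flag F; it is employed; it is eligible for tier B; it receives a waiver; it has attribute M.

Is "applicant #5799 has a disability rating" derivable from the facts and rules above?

No

Forward chaining from the given facts derives: is tagged B, is enrolled full-time, satisfies condition Q, is in state T, satisfies condition N, is tagged V, is a resident, is in category H.
The only rule concluding "it has a disability rating" is R15, which needs "it is on a waitlist"; that is never established.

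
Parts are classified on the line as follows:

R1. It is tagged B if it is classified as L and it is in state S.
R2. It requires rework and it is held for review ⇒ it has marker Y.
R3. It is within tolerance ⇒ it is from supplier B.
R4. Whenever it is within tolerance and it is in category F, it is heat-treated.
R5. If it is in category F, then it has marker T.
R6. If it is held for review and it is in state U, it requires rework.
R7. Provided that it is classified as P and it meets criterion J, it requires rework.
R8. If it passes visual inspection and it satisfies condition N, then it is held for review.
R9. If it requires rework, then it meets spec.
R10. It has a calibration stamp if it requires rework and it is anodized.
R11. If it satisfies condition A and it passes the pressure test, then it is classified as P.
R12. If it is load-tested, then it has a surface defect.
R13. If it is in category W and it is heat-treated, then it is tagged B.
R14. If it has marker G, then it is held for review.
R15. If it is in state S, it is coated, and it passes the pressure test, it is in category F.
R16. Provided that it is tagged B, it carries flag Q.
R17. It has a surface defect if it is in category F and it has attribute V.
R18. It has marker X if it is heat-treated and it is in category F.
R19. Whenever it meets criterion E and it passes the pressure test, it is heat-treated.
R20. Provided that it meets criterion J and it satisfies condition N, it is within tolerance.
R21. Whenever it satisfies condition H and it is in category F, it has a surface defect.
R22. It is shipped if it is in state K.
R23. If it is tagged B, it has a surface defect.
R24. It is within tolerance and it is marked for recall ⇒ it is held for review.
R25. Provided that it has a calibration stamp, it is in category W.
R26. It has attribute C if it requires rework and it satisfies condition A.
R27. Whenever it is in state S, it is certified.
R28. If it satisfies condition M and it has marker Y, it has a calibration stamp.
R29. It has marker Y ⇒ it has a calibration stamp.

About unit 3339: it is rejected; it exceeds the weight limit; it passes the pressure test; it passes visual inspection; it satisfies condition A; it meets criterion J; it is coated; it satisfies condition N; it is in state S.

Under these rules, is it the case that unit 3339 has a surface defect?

Yes

By R8 (it passes visual inspection, it satisfies condition N): it is held for review.
By R11 (it satisfies condition A, it passes the pressure test): it is classified as P.
By R15 (it is in state S, it is coated, it passes the pressure test): it is in category F.
By R20 (it meets criterion J, it satisfies condition N): it is within tolerance.
By R4 (it is within tolerance, it is in category F): it is heat-treated.
By R7 (it is classified as P, it meets criterion J): it requires rework.
By R2 (it requires rework, it is held for review): it has marker Y.
By R29 (it has marker Y): it has a calibration stamp.
By R25 (it has a calibration stamp): it is in category W.
By R13 (it is in category W, it is heat-treated): it is tagged B.
By R23 (it is tagged B): it has a surface defect.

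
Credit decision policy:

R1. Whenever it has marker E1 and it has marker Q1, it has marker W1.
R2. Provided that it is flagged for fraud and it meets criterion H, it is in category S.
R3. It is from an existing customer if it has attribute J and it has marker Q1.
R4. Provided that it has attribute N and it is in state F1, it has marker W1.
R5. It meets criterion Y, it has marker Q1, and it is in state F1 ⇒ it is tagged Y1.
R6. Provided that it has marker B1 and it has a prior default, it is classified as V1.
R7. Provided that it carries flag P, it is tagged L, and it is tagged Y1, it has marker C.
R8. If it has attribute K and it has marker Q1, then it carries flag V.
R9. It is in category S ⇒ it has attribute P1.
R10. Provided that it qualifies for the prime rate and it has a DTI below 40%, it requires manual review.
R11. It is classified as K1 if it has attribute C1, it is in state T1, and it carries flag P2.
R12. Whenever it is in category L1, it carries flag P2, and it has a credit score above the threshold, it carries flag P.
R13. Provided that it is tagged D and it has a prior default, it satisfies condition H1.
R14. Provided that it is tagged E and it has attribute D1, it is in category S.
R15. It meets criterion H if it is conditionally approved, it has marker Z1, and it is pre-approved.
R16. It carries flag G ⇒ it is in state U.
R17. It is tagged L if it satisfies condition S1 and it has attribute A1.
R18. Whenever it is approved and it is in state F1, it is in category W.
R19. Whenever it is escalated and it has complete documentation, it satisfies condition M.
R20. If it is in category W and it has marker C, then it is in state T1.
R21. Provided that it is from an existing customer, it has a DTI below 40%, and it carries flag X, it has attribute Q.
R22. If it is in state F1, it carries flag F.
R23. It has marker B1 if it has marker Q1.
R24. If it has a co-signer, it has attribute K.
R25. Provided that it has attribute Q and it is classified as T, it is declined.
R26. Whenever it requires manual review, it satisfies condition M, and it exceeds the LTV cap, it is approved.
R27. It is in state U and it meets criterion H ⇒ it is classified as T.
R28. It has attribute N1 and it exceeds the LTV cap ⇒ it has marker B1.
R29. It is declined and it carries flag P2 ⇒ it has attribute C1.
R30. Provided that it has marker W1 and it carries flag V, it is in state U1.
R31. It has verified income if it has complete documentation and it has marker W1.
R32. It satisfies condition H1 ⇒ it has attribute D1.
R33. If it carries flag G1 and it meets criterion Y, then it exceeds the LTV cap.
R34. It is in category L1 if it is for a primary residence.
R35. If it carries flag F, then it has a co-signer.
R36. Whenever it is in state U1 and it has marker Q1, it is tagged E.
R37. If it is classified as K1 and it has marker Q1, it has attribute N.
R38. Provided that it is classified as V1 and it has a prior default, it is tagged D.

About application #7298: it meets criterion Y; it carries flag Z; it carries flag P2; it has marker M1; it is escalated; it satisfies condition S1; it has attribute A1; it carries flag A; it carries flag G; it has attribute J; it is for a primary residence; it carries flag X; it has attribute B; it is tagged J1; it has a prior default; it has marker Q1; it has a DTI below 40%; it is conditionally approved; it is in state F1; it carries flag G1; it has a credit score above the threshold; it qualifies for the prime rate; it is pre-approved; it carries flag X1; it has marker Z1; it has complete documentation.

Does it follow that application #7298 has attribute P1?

By R3 (it has attribute J, it has marker Q1): it is from an existing customer.
By R5 (it meets criterion Y, it has marker Q1, it is in state F1): it is tagged Y1.
By R10 (it qualifies for the prime rate, it has a DTI below 40%): it requires manual review.
By R15 (it is conditionally approved, it has marker Z1, it is pre-approved): it meets criterion H.
By R16 (it carries flag G): it is in state U.
By R17 (it satisfies condition S1, it has attribute A1): it is tagged L.
By R19 (it is escalated, it has complete documentation): it satisfies condition M.
By R21 (it is from an existing customer, it has a DTI below 40%, it carries flag X): it has attribute Q.
By R22 (it is in state F1): it carries flag F.
By R23 (it has marker Q1): it has marker B1.
By R27 (it is in state U, it meets criterion H): it is classified as T.
By R33 (it carries flag G1, it meets criterion Y): it exceeds the LTV cap.
By R34 (it is for a primary residence): it is in category L1.
By R35 (it carries flag F): it has a co-signer.
By R6 (it has marker B1, it has a prior default): it is classified as V1.
By R12 (it is in category L1, it carries flag P2, it has a credit score above the threshold): it carries flag P.
By R24 (it has a co-signer): it has attribute K.
By R25 (it has attribute Q, it is classified as T): it is declined.
By R26 (it requires manual review, it satisfies condition M, it exceeds the LTV cap): it is approved.
By R29 (it is declined, it carries flag P2): it has attribute C1.
By R38 (it is classified as V1, it has a prior default): it is tagged D.
By R7 (it carries flag P, it is tagged L, it is tagged Y1): it has marker C.
By R8 (it has attribute K, it has marker Q1): it carries flag V.
By R13 (it is tagged D, it has a prior default): it satisfies condition H1.
By R18 (it is approved, it is in state F1): it is in category W.
By R20 (it is in category W, it has marker C): it is in state T1.
By R32 (it satisfies condition H1): it has attribute D1.
By R11 (it has attribute C1, it is in state T1, it carries flag P2): it is classified as K1.
By R37 (it is classified as K1, it has marker Q1): it has attribute N.
By R4 (it has attribute N, it is in state F1): it has marker W1.
By R30 (it has marker W1, it carries flag V): it is in state U1.
By R36 (it is in state U1, it has marker Q1): it is tagged E.
By R14 (it is tagged E, it has attribute D1): it is in category S.
By R9 (it is in category S): it has attribute P1.

Yes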